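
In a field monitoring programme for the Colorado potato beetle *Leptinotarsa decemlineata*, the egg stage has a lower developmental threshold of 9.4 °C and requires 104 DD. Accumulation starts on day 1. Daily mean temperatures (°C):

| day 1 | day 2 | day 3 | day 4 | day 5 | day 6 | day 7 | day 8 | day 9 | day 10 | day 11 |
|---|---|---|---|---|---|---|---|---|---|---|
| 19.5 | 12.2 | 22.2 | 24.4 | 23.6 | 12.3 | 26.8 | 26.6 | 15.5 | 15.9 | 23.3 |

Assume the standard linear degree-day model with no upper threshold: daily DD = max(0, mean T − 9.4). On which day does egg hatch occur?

Daily DD above 9.4 °C: 10.1, 2.8, 12.8, 15.0, 14.2, 2.9, 17.4, 17.2, 6.1, 6.5, 13.9.
Cumulative: 10.1, 12.9, 25.7, 40.7, 54.9, 57.8, 75.2, 92.4, 98.5, 105.0, 118.9.
The total first reaches 104 DD on day 10.

day 10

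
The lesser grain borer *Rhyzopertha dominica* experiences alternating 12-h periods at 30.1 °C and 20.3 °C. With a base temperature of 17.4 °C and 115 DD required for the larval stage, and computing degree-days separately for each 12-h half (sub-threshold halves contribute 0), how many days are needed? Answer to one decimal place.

14.7 days

Day half: max(0, 30.1 − 17.4) × 0.5 = 12.7 × 0.5 = 6.35 DD.
Night half: max(0, 20.3 − 17.4) × 0.5 = 2.9 × 0.5 = 1.45 DD.
Per 24 h: 7.80 DD/day.
Duration = 115 / 7.80 = 14.744 ≈ 14.7 days.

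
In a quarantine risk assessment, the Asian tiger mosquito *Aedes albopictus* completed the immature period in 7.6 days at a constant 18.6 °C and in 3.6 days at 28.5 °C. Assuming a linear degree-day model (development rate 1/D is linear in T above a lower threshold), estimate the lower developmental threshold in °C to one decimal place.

9.7 °C

Linear rate model ⇒ the product D·(T − T_b) is constant across temperatures.
7.6·(18.6 − T_b) = 3.6·(28.5 − T_b)
T_b = (7.6·18.6 − 3.6·28.5) / (7.6 − 3.6) = 38.76 / 4.0 = 9.690 °C ≈ 9.7 °C.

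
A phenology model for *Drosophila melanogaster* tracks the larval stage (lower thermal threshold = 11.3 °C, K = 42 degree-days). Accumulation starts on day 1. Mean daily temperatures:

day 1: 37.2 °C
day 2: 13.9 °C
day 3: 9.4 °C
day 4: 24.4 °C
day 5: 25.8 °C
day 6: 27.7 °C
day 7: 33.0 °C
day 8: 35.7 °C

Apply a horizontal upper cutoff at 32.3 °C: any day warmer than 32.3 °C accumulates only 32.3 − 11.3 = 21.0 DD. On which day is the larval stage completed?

day 5

Daily DD above 11.3 °C (capped at 21.0): 21.0, 2.6, 0.0, 13.1, 14.5, 16.4, 21.0, 21.0.
Cumulative: 21.0, 23.6, 23.6, 36.7, 51.2, 67.6, 88.6, 109.6.
The total first reaches 42 DD on day 5.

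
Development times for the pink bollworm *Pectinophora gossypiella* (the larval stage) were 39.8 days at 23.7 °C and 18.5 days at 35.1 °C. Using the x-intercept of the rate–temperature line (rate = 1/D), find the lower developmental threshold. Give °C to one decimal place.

13.8 °C

Linear rate model ⇒ the product D·(T − T_b) is constant across temperatures.
39.8·(23.7 − T_b) = 18.5·(35.1 − T_b)
T_b = (39.8·23.7 − 18.5·35.1) / (39.8 − 18.5) = 293.91 / 21.3 = 13.799 °C ≈ 13.8 °C.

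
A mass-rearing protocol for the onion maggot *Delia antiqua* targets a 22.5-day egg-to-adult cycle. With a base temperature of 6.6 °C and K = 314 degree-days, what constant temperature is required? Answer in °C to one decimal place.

Required daily accumulation = 314 / 22.5 = 13.956 DD/day.
T = T_base + 13.956 = 6.6 + 13.956 = 20.556 ≈ 20.6 °C.

20.6 °C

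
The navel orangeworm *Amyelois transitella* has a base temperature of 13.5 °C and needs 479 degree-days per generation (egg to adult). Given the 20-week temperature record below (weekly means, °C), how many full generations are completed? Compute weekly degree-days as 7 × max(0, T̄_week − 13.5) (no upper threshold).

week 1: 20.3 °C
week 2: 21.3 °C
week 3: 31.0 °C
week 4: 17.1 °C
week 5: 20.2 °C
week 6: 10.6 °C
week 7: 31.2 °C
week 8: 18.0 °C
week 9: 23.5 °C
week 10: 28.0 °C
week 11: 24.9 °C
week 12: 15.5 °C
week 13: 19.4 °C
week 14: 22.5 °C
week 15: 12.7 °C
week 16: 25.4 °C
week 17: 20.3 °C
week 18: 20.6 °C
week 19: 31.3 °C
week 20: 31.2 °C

2 generations

Weekly DD (7 × max(0, T̄ − 13.5)): 47.6, 54.6, 122.5, 25.2, 46.9, 0.0, 123.9, 31.5, 70.0, 101.5, 79.8, 14.0, 41.3, 63.0, 0.0, 83.3, 47.6, 49.7, 124.6, 123.9.
Season total = 1250.9 DD.
Complete generations = ⌊1250.9 / 479⌋ = 2.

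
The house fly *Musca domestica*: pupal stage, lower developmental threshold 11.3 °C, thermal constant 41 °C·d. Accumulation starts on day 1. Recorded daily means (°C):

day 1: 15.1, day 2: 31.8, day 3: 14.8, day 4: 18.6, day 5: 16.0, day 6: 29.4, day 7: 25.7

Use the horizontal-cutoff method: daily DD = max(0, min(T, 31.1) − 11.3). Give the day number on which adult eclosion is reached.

day 6

Daily DD above 11.3 °C (capped at 19.8): 3.8, 19.8, 3.5, 7.3, 4.7, 18.1, 14.4.
Cumulative: 3.8, 23.6, 27.1, 34.4, 39.1, 57.2, 71.6.
The total first reaches 41 DD on day 6.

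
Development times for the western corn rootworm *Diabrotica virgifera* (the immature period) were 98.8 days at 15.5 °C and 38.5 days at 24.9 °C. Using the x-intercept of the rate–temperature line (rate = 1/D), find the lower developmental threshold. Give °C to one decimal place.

Under the model K = D·(T − T_b), so D₁·(T₁ − T_b) = D₂·(T₂ − T_b).
98.8·(15.5 − T_b) = 38.5·(24.9 − T_b)
T_b = (98.8·15.5 − 38.5·24.9) / (98.8 − 38.5) = 572.75 / 60.3 = 9.498 °C ≈ 9.5 °C.

9.5 °C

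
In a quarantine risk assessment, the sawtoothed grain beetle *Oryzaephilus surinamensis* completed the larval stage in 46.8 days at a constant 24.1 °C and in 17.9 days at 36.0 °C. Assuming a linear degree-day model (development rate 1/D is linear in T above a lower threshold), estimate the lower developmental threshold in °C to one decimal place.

16.7 °C

Under the model K = D·(T − T_b), so D₁·(T₁ − T_b) = D₂·(T₂ − T_b).
46.8·(24.1 − T_b) = 17.9·(36.0 − T_b)
T_b = (46.8·24.1 − 17.9·36.0) / (46.8 − 17.9) = 483.48 / 28.9 = 16.729 °C ≈ 16.7 °C.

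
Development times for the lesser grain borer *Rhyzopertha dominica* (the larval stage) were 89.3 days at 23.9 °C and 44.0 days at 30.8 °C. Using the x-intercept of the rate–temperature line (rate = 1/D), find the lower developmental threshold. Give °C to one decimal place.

17.2 °C

Equal thermal constants: D₁(T₁ − T_b) = D₂(T₂ − T_b).
89.3·(23.9 − T_b) = 44.0·(30.8 − T_b)
T_b = (89.3·23.9 − 44.0·30.8) / (89.3 − 44.0) = 779.07 / 45.3 = 17.198 °C ≈ 17.2 °C.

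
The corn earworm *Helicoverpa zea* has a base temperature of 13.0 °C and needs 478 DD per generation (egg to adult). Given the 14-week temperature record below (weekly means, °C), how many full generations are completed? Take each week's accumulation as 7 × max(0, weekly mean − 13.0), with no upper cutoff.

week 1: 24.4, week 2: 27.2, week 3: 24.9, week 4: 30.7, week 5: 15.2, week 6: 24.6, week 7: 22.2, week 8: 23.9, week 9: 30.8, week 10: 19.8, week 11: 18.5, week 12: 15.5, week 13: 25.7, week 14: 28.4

2 generations

Weekly DD (7 × max(0, T̄ − 13.0)): 79.8, 99.4, 83.3, 123.9, 15.4, 81.2, 64.4, 76.3, 124.6, 47.6, 38.5, 17.5, 88.9, 107.8.
Season total = 1048.6 DD.
Complete generations = ⌊1048.6 / 478⌋ = 2.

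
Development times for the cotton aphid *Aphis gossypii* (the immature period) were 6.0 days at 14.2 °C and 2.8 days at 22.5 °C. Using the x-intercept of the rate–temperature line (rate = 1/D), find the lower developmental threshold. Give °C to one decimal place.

Linear rate model ⇒ the product D·(T − T_b) is constant across temperatures.
6.0·(14.2 − T_b) = 2.8·(22.5 − T_b)
T_b = (6.0·14.2 − 2.8·22.5) / (6.0 − 2.8) = 22.20 / 3.2 = 6.937 °C ≈ 6.9 °C.

6.9 °C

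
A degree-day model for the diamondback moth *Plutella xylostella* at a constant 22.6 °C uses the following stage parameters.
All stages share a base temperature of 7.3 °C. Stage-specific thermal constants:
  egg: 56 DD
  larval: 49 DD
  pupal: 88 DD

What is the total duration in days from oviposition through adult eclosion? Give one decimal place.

12.6 days

Daily accumulation at 22.6 °C = 22.6 − 7.3 = 15.3 DD/day.
Total K = 56 + 49 + 88 = 193 DD.
Total duration = 193 / 15.3 = 12.614 ≈ 12.6 days.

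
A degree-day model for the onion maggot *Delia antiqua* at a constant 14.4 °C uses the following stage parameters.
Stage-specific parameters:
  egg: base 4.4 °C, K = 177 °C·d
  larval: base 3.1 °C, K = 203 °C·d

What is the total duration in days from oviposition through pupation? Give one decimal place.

egg: 177 / (14.4 − 4.4) = 177 / 10.0 = 17.700 d.
larval: 203 / (14.4 − 3.1) = 203 / 11.3 = 17.965 d.
Sum = 35.665 ≈ 35.7 days.

35.7 days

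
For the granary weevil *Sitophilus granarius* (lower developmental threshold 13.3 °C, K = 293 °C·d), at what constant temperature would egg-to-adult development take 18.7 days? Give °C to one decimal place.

Required daily accumulation = 293 / 18.7 = 15.668 DD/day.
T = T_base + 15.668 = 13.3 + 15.668 = 28.968 ≈ 29.0 °C.

29.0 °C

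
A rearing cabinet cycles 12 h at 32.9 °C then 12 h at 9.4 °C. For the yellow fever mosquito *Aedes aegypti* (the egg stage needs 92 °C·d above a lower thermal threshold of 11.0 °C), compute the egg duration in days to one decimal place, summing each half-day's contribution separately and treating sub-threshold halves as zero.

8.4 days

Day half: max(0, 32.9 − 11.0) × 0.5 = 21.9 × 0.5 = 10.95 DD.
Night half: max(0, 9.4 − 11.0) × 0.5 = 0.0 × 0.5 = 0.00 DD.
Per 24 h: 10.95 DD/day.
Duration = 92 / 10.95 = 8.402 ≈ 8.4 days.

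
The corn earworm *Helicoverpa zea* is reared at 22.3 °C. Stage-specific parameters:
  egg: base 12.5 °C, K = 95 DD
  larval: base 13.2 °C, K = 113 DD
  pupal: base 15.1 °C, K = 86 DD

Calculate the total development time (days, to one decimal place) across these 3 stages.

egg: 95 / (22.3 − 12.5) = 95 / 9.8 = 9.694 d.
larval: 113 / (22.3 − 13.2) = 113 / 9.1 = 12.418 d.
pupal: 86 / (22.3 − 15.1) = 86 / 7.2 = 11.944 d.
Sum = 34.056 ≈ 34.1 days.

34.1 days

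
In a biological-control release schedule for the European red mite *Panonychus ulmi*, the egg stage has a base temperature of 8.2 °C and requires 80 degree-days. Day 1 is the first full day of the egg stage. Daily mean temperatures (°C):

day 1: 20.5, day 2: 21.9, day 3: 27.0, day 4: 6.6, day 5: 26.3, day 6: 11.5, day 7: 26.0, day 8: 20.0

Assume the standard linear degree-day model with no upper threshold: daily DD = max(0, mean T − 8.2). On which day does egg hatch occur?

day 7

Daily DD above 8.2 °C: 12.3, 13.7, 18.8, 0.0, 18.1, 3.3, 17.8, 11.8.
Cumulative: 12.3, 26.0, 44.8, 44.8, 62.9, 66.2, 84.0, 95.8.
The total first reaches 80 DD on day 7.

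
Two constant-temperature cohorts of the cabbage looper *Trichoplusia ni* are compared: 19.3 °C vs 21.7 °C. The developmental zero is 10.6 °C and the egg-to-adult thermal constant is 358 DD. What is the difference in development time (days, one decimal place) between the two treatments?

8.9 days

At 19.3 °C: 358 / (19.3 − 10.6) = 358 / 8.7 = 41.149 d.
At 21.7 °C: 358 / (21.7 − 10.6) = 358 / 11.1 = 32.252 d.
Difference = |41.149 − 32.252| = 8.897 ≈ 8.9 days.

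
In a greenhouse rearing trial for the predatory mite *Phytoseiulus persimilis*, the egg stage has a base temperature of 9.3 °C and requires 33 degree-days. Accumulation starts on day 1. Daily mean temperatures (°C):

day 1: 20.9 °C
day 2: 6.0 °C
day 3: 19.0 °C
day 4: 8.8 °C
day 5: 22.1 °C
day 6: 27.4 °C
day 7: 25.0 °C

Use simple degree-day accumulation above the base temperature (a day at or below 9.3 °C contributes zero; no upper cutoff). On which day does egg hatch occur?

Daily DD above 9.3 °C: 11.6, 0.0, 9.7, 0.0, 12.8, 18.1, 15.7.
Cumulative: 11.6, 11.6, 21.3, 21.3, 34.1, 52.2, 67.9.
The total first reaches 33 DD on day 5.

day 5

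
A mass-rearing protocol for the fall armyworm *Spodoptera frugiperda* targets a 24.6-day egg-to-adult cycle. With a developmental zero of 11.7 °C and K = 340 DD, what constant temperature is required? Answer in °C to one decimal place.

25.5 °C

Required daily accumulation = 340 / 24.6 = 13.821 DD/day.
T = T_base + 13.821 = 11.7 + 13.821 = 25.521 ≈ 25.5 °C.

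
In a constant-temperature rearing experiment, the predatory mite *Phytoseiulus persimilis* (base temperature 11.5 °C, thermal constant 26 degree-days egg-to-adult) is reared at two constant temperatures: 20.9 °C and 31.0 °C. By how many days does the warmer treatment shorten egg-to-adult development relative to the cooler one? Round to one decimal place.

1.4 days

At 20.9 °C: 26 / (20.9 − 11.5) = 26 / 9.4 = 2.766 d.
At 31.0 °C: 26 / (31.0 − 11.5) = 26 / 19.5 = 1.333 d.
Difference = |2.766 − 1.333| = 1.433 ≈ 1.4 days.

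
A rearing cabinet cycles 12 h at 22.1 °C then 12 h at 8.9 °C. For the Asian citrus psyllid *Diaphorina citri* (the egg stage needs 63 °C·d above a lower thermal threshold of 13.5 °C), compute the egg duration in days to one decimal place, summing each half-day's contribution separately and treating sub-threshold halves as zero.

Day half: max(0, 22.1 − 13.5) × 0.5 = 8.6 × 0.5 = 4.30 DD.
Night half: max(0, 8.9 − 13.5) × 0.5 = 0.0 × 0.5 = 0.00 DD.
Per 24 h: 4.30 DD/day.
Duration = 63 / 4.30 = 14.651 ≈ 14.7 days.

14.7 days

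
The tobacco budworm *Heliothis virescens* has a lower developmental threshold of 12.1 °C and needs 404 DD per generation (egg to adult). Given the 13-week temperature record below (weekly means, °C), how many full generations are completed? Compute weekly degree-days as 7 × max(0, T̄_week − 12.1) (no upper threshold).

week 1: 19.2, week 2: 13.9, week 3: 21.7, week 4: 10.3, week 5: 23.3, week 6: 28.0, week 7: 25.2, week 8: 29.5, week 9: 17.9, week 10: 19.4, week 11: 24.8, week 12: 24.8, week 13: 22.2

2 generations

Weekly DD (7 × max(0, T̄ − 12.1)): 49.7, 12.6, 67.2, 0.0, 78.4, 111.3, 91.7, 121.8, 40.6, 51.1, 88.9, 88.9, 70.7.
Season total = 872.9 DD.
Complete generations = ⌊872.9 / 404⌋ = 2.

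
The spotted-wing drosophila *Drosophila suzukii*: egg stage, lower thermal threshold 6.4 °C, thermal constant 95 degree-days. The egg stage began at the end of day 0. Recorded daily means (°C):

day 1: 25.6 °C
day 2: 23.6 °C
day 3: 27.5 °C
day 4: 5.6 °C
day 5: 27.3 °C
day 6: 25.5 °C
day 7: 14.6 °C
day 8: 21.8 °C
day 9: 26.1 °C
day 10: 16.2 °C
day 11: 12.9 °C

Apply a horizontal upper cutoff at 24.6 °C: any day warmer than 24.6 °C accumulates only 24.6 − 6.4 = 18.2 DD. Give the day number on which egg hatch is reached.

Daily DD above 6.4 °C (capped at 18.2): 18.2, 17.2, 18.2, 0.0, 18.2, 18.2, 8.2, 15.4, 18.2, 9.8, 6.5.
Cumulative: 18.2, 35.4, 53.6, 53.6, 71.8, 90.0, 98.2, 113.6, 131.8, 141.6, 148.1.
The total first reaches 95 DD on day 7.

day 7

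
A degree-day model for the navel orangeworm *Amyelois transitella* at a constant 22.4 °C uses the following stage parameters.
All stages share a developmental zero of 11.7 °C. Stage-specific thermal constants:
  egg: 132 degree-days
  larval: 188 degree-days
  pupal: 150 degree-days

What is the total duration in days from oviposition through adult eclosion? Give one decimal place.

Daily accumulation at 22.4 °C = 22.4 − 11.7 = 10.7 DD/day.
Total K = 132 + 188 + 150 = 470 DD.
Total duration = 470 / 10.7 = 43.925 ≈ 43.9 days.

43.9 days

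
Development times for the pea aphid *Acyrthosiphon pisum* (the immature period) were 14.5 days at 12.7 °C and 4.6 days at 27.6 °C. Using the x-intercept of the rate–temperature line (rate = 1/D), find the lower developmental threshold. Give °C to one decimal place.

5.8 °C

Linear rate model ⇒ the product D·(T − T_b) is constant across temperatures.
14.5·(12.7 − T_b) = 4.6·(27.6 − T_b)
T_b = (14.5·12.7 − 4.6·27.6) / (14.5 − 4.6) = 57.19 / 9.9 = 5.777 °C ≈ 5.8 °C.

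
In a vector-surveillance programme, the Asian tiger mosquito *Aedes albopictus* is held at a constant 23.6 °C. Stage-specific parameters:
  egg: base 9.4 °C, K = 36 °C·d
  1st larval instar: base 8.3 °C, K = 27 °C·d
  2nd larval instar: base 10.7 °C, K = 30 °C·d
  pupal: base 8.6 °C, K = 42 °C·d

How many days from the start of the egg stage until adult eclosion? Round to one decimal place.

9.4 days

egg: 36 / (23.6 − 9.4) = 36 / 14.2 = 2.535 d.
1st larval instar: 27 / (23.6 − 8.3) = 27 / 15.3 = 1.765 d.
2nd larval instar: 30 / (23.6 − 10.7) = 30 / 12.9 = 2.326 d.
pupal: 42 / (23.6 − 8.6) = 42 / 15.0 = 2.800 d.
Sum = 9.425 ≈ 9.4 days.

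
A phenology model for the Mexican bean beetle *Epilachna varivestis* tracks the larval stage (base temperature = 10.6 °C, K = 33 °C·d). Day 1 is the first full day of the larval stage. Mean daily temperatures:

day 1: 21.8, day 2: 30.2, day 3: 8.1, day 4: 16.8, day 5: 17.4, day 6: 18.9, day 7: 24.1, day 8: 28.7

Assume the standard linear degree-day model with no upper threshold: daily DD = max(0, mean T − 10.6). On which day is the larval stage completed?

Daily DD above 10.6 °C: 11.2, 19.6, 0.0, 6.2, 6.8, 8.3, 13.5, 18.1.
Cumulative: 11.2, 30.8, 30.8, 37.0, 43.8, 52.1, 65.6, 83.7.
The total first reaches 33 DD on day 4.

day 4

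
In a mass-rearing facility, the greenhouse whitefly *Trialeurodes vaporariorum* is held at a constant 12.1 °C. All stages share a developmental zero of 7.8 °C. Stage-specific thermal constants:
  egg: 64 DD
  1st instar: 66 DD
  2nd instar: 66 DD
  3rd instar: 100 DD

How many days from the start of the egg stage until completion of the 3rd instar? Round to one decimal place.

68.8 days

Daily accumulation at 12.1 °C = 12.1 − 7.8 = 4.3 DD/day.
Total K = 64 + 66 + 66 + 100 = 296 DD.
Total duration = 296 / 4.3 = 68.837 ≈ 68.8 days.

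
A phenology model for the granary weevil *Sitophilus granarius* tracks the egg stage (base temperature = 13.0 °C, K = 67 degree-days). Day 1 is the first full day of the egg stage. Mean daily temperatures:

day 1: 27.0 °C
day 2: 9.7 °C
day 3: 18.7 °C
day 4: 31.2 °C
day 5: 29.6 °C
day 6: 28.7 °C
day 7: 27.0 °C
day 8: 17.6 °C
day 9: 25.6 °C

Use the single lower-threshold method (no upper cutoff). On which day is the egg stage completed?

Daily DD above 13.0 °C: 14.0, 0.0, 5.7, 18.2, 16.6, 15.7, 14.0, 4.6, 12.6.
Cumulative: 14.0, 14.0, 19.7, 37.9, 54.5, 70.2, 84.2, 88.8, 101.4.
The total first reaches 67 DD on day 6.

day 6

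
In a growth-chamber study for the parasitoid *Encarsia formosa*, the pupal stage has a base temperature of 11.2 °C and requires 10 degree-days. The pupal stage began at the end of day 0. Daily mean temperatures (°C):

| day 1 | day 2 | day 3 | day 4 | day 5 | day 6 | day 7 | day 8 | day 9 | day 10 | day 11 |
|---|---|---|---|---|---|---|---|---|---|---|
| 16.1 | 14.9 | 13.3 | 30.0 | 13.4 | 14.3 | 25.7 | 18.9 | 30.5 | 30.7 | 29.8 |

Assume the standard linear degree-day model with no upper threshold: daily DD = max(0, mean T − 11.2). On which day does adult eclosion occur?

day 3

Daily DD above 11.2 °C: 4.9, 3.7, 2.1, 18.8, 2.2, 3.1, 14.5, 7.7, 19.3, 19.5, 18.6.
Cumulative: 4.9, 8.6, 10.7, 29.5, 31.7, 34.8, 49.3, 57.0, 76.3, 95.8, 114.4.
The total first reaches 10 DD on day 3.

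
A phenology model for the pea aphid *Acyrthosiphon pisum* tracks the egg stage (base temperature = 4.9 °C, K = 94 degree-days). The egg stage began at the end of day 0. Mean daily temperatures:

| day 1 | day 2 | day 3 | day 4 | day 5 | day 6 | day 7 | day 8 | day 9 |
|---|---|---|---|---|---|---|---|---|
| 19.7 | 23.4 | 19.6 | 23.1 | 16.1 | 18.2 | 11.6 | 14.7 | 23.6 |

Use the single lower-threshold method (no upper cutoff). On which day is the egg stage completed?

Daily DD above 4.9 °C: 14.8, 18.5, 14.7, 18.2, 11.2, 13.3, 6.7, 9.8, 18.7.
Cumulative: 14.8, 33.3, 48.0, 66.2, 77.4, 90.7, 97.4, 107.2, 125.9.
The total first reaches 94 DD on day 7.

day 7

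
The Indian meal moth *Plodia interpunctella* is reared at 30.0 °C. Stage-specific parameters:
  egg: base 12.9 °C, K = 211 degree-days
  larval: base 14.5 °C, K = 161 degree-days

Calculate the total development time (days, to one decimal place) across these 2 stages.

22.7 days

egg: 211 / (30.0 − 12.9) = 211 / 17.1 = 12.339 d.
larval: 161 / (30.0 − 14.5) = 161 / 15.5 = 10.387 d.
Sum = 22.726 ≈ 22.7 days.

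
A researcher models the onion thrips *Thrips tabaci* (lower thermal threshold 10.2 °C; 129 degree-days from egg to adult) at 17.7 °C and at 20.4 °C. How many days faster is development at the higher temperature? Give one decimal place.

At 17.7 °C: 129 / (17.7 − 10.2) = 129 / 7.5 = 17.200 d.
At 20.4 °C: 129 / (20.4 − 10.2) = 129 / 10.2 = 12.647 d.
Difference = |17.200 − 12.647| = 4.553 ≈ 4.6 days.

4.6 days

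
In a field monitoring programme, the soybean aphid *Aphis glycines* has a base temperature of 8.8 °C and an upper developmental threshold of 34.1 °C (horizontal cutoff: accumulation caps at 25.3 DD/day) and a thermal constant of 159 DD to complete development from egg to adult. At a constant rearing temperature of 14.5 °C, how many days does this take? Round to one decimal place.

27.9 days

Daily accumulation = 14.5 − 8.8 = 5.7 DD/day.
Duration = 159 / 5.7 = 27.895 ≈ 27.9 days.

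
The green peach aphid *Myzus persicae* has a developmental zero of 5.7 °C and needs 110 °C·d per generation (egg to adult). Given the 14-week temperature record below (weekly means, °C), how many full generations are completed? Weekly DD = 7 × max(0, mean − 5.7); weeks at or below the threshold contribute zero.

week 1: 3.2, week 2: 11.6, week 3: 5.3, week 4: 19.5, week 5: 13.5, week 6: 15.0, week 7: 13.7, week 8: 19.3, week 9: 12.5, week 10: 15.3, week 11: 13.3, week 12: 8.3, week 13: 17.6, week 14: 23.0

Weekly DD (7 × max(0, T̄ − 5.7)): 0.0, 41.3, 0.0, 96.6, 54.6, 65.1, 56.0, 95.2, 47.6, 67.2, 53.2, 18.2, 83.3, 121.1.
Season total = 799.4 DD.
Complete generations = ⌊799.4 / 110⌋ = 7.

7 generations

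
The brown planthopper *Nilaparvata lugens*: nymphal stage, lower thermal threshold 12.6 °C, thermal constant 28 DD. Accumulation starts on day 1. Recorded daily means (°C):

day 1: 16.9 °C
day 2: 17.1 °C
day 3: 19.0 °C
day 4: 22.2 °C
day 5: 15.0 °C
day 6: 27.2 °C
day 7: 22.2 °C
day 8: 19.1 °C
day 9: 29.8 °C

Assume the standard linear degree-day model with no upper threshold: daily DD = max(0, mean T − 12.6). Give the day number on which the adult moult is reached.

day 6

Daily DD above 12.6 °C: 4.3, 4.5, 6.4, 9.6, 2.4, 14.6, 9.6, 6.5, 17.2.
Cumulative: 4.3, 8.8, 15.2, 24.8, 27.2, 41.8, 51.4, 57.9, 75.1.
The total first reaches 28 DD on day 6.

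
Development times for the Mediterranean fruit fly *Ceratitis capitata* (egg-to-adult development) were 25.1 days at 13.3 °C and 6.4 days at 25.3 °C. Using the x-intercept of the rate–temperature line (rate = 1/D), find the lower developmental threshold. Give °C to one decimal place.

9.2 °C

Under the model K = D·(T − T_b), so D₁·(T₁ − T_b) = D₂·(T₂ − T_b).
25.1·(13.3 − T_b) = 6.4·(25.3 − T_b)
T_b = (25.1·13.3 − 6.4·25.3) / (25.1 − 6.4) = 171.91 / 18.7 = 9.193 °C ≈ 9.2 °C.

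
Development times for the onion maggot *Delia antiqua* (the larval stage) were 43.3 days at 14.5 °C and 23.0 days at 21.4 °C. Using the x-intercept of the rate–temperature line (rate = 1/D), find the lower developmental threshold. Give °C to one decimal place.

6.7 °C

Under the model K = D·(T − T_b), so D₁·(T₁ − T_b) = D₂·(T₂ − T_b).
43.3·(14.5 − T_b) = 23.0·(21.4 − T_b)
T_b = (43.3·14.5 − 23.0·21.4) / (43.3 − 23.0) = 135.65 / 20.3 = 6.682 °C ≈ 6.7 °C.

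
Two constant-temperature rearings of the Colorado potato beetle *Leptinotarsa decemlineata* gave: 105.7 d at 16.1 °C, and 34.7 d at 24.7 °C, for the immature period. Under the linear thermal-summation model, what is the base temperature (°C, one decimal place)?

11.9 °C

Equal thermal constants: D₁(T₁ − T_b) = D₂(T₂ − T_b).
105.7·(16.1 − T_b) = 34.7·(24.7 − T_b)
T_b = (105.7·16.1 − 34.7·24.7) / (105.7 − 34.7) = 844.68 / 71.0 = 11.897 °C ≈ 11.9 °C.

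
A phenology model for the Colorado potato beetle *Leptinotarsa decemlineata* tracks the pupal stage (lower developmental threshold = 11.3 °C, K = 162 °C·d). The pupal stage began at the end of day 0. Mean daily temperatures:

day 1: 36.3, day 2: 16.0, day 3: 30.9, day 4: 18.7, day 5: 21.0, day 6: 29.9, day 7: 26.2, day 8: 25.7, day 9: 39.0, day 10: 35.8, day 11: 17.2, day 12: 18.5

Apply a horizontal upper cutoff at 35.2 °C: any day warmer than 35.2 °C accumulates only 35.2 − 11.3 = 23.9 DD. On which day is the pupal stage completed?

day 11

Daily DD above 11.3 °C (capped at 23.9): 23.9, 4.7, 19.6, 7.4, 9.7, 18.6, 14.9, 14.4, 23.9, 23.9, 5.9, 7.2.
Cumulative: 23.9, 28.6, 48.2, 55.6, 65.3, 83.9, 98.8, 113.2, 137.1, 161.0, 166.9, 174.1.
The total first reaches 162 DD on day 11.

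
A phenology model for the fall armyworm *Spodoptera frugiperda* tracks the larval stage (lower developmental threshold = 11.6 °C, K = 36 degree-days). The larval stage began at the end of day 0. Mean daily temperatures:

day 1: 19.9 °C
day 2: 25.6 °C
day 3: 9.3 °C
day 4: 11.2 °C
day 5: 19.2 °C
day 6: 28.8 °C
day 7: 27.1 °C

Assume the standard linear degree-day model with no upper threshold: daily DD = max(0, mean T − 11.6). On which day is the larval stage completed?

day 6

Daily DD above 11.6 °C: 8.3, 14.0, 0.0, 0.0, 7.6, 17.2, 15.5.
Cumulative: 8.3, 22.3, 22.3, 22.3, 29.9, 47.1, 62.6.
The total first reaches 36 DD on day 6.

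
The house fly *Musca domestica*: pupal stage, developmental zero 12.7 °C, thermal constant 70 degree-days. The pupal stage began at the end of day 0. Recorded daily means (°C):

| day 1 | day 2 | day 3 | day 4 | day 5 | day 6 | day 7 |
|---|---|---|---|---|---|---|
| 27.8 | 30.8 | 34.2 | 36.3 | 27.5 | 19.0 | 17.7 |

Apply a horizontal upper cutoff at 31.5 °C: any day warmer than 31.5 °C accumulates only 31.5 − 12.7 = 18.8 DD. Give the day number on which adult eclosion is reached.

day 4

Daily DD above 12.7 °C (capped at 18.8): 15.1, 18.1, 18.8, 18.8, 14.8, 6.3, 5.0.
Cumulative: 15.1, 33.2, 52.0, 70.8, 85.6, 91.9, 96.9.
The total first reaches 70 DD on day 4.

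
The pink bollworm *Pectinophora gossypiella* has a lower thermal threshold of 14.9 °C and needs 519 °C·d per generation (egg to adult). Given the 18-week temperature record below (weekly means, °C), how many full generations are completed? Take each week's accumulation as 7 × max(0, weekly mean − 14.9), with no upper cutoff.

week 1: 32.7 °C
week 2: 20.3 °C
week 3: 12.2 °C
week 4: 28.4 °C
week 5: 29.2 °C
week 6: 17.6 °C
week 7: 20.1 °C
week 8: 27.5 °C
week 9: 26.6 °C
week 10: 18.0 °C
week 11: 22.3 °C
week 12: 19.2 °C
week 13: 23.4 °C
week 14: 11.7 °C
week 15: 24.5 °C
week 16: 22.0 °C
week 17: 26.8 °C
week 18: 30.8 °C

2 generations

Weekly DD (7 × max(0, T̄ − 14.9)): 124.6, 37.8, 0.0, 94.5, 100.1, 18.9, 36.4, 88.2, 81.9, 21.7, 51.8, 30.1, 59.5, 0.0, 67.2, 49.7, 83.3, 111.3.
Season total = 1057.0 DD.
Complete generations = ⌊1057.0 / 519⌋ = 2.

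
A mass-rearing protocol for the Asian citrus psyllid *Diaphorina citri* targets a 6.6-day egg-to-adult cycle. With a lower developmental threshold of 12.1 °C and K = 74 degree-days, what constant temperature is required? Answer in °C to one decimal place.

23.3 °C

Required daily accumulation = 74 / 6.6 = 11.212 DD/day.
T = T_base + 11.212 = 12.1 + 11.212 = 23.312 ≈ 23.3 °C.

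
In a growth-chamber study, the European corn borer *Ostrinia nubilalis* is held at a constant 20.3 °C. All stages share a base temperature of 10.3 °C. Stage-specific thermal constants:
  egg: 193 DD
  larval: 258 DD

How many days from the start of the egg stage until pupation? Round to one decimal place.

45.1 days

Daily accumulation at 20.3 °C = 20.3 − 10.3 = 10.0 DD/day.
Total K = 193 + 258 = 451 DD.
Total duration = 451 / 10.0 = 45.100 ≈ 45.1 days.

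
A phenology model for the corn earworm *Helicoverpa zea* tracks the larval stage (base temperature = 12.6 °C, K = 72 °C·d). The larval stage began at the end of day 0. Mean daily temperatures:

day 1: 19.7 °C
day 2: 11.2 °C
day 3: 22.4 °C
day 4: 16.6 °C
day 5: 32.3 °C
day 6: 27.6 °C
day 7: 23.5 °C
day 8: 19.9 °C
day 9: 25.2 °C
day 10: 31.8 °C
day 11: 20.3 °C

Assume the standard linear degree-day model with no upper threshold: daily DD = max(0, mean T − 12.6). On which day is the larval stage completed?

Daily DD above 12.6 °C: 7.1, 0.0, 9.8, 4.0, 19.7, 15.0, 10.9, 7.3, 12.6, 19.2, 7.7.
Cumulative: 7.1, 7.1, 16.9, 20.9, 40.6, 55.6, 66.5, 73.8, 86.4, 105.6, 113.3.
The total first reaches 72 DD on day 8.

day 8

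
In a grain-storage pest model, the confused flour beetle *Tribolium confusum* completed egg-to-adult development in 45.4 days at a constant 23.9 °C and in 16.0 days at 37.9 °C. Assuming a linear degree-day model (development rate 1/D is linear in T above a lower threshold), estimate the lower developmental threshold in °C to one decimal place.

16.3 °C

Under the model K = D·(T − T_b), so D₁·(T₁ − T_b) = D₂·(T₂ − T_b).
45.4·(23.9 − T_b) = 16.0·(37.9 − T_b)
T_b = (45.4·23.9 − 16.0·37.9) / (45.4 − 16.0) = 478.66 / 29.4 = 16.281 °C ≈ 16.3 °C.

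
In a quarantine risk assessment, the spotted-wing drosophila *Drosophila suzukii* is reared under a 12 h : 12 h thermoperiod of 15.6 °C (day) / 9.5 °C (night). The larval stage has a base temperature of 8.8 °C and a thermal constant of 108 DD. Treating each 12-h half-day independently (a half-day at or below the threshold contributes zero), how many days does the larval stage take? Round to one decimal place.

Day half: max(0, 15.6 − 8.8) × 0.5 = 6.8 × 0.5 = 3.40 DD.
Night half: max(0, 9.5 − 8.8) × 0.5 = 0.7 × 0.5 = 0.35 DD.
Per 24 h: 3.75 DD/day.
Duration = 108 / 3.75 = 28.800 ≈ 28.8 days.

28.8 days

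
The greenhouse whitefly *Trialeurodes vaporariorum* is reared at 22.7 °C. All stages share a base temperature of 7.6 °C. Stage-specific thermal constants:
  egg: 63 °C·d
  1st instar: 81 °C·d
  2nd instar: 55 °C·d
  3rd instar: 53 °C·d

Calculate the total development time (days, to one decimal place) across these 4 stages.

Daily accumulation at 22.7 °C = 22.7 − 7.6 = 15.1 DD/day.
Total K = 63 + 81 + 55 + 53 = 252 DD.
Total duration = 252 / 15.1 = 16.689 ≈ 16.7 days.

16.7 days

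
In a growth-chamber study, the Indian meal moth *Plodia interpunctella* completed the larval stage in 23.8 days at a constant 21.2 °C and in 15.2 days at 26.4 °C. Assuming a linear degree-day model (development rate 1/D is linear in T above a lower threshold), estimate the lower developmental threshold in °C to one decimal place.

12.0 °C

Under the model K = D·(T − T_b), so D₁·(T₁ − T_b) = D₂·(T₂ − T_b).
23.8·(21.2 − T_b) = 15.2·(26.4 − T_b)
T_b = (23.8·21.2 − 15.2·26.4) / (23.8 − 15.2) = 103.28 / 8.6 = 12.009 °C ≈ 12.0 °C.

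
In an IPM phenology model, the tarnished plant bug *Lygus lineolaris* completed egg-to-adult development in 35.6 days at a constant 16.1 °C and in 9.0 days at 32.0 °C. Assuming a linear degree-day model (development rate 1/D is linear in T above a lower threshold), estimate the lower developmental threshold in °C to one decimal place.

10.7 °C

Under the model K = D·(T − T_b), so D₁·(T₁ − T_b) = D₂·(T₂ − T_b).
35.6·(16.1 − T_b) = 9.0·(32.0 − T_b)
T_b = (35.6·16.1 − 9.0·32.0) / (35.6 − 9.0) = 285.16 / 26.6 = 10.720 °C ≈ 10.7 °C.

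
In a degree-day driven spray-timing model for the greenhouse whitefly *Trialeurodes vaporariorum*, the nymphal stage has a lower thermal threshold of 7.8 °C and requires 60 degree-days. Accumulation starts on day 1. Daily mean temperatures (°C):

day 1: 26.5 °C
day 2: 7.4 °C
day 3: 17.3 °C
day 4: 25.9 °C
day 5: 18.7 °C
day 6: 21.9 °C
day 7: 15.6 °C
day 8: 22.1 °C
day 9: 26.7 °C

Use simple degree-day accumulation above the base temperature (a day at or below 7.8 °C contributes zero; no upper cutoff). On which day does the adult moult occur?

day 6

Daily DD above 7.8 °C: 18.7, 0.0, 9.5, 18.1, 10.9, 14.1, 7.8, 14.3, 18.9.
Cumulative: 18.7, 18.7, 28.2, 46.3, 57.2, 71.3, 79.1, 93.4, 112.3.
The total first reaches 60 DD on day 6.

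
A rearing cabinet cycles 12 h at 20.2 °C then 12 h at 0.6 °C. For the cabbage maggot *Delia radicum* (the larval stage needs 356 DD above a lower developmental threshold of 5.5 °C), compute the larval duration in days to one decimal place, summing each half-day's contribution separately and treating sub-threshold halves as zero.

48.4 days

Day half: max(0, 20.2 − 5.5) × 0.5 = 14.7 × 0.5 = 7.35 DD.
Night half: max(0, 0.6 − 5.5) × 0.5 = 0.0 × 0.5 = 0.00 DD.
Per 24 h: 7.35 DD/day.
Duration = 356 / 7.35 = 48.435 ≈ 48.4 days.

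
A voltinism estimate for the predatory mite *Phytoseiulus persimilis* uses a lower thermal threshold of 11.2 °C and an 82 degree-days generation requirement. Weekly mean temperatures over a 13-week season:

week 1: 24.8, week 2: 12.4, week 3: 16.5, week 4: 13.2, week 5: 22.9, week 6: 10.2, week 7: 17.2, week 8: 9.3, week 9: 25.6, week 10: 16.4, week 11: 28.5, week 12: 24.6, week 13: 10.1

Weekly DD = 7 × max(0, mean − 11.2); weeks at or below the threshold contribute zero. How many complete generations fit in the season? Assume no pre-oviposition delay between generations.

7 generations

Weekly DD (7 × max(0, T̄ − 11.2)): 95.2, 8.4, 37.1, 14.0, 81.9, 0.0, 42.0, 0.0, 100.8, 36.4, 121.1, 93.8, 0.0.
Season total = 630.7 DD.
Complete generations = ⌊630.7 / 82⌋ = 7.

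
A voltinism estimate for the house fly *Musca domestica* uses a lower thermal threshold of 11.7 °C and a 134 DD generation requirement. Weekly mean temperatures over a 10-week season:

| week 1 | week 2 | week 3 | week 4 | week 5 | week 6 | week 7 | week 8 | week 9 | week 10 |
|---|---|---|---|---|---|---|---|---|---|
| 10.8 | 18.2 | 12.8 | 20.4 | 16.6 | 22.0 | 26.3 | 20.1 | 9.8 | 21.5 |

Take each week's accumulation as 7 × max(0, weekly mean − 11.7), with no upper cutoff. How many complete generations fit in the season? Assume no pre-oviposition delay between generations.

3 generations

Weekly DD (7 × max(0, T̄ − 11.7)): 0.0, 45.5, 7.7, 60.9, 34.3, 72.1, 102.2, 58.8, 0.0, 68.6.
Season total = 450.1 DD.
Complete generations = ⌊450.1 / 134⌋ = 3.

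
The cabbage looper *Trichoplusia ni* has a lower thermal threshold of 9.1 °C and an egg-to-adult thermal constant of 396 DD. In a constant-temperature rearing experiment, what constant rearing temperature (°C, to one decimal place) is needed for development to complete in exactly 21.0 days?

Required daily accumulation = 396 / 21.0 = 18.857 DD/day.
T = T_base + 18.857 = 9.1 + 18.857 = 27.957 ≈ 28.0 °C.

28.0 °C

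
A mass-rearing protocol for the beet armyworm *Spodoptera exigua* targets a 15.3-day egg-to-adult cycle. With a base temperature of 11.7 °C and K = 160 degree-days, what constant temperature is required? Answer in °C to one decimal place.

22.2 °C

Required daily accumulation = 160 / 15.3 = 10.458 DD/day.
T = T_base + 10.458 = 11.7 + 10.458 = 22.158 ≈ 22.2 °C.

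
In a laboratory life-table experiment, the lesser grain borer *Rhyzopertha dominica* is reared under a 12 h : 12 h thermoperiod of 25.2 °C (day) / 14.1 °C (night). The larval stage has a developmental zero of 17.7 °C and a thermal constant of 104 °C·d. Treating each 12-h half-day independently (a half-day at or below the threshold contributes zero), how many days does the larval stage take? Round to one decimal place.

27.7 days

Day half: max(0, 25.2 − 17.7) × 0.5 = 7.5 × 0.5 = 3.75 DD.
Night half: max(0, 14.1 − 17.7) × 0.5 = 0.0 × 0.5 = 0.00 DD.
Per 24 h: 3.75 DD/day.
Duration = 104 / 3.75 = 27.733 ≈ 27.7 days.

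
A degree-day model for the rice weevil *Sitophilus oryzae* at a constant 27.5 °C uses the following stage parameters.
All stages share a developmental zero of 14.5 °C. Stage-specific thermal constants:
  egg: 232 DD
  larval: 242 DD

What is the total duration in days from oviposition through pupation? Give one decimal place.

36.5 days

Daily accumulation at 27.5 °C = 27.5 − 14.5 = 13.0 DD/day.
Total K = 232 + 242 = 474 DD.
Total duration = 474 / 13.0 = 36.462 ≈ 36.5 days.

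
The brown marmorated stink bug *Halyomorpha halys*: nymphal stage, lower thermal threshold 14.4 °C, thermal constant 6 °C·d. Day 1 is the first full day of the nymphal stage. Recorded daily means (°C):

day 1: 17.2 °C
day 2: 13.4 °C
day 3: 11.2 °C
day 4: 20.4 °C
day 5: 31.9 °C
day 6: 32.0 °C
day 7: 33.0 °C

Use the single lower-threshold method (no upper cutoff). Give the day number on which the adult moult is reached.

day 4

Daily DD above 14.4 °C: 2.8, 0.0, 0.0, 6.0, 17.5, 17.6, 18.6.
Cumulative: 2.8, 2.8, 2.8, 8.8, 26.3, 43.9, 62.5.
The total first reaches 6 DD on day 4.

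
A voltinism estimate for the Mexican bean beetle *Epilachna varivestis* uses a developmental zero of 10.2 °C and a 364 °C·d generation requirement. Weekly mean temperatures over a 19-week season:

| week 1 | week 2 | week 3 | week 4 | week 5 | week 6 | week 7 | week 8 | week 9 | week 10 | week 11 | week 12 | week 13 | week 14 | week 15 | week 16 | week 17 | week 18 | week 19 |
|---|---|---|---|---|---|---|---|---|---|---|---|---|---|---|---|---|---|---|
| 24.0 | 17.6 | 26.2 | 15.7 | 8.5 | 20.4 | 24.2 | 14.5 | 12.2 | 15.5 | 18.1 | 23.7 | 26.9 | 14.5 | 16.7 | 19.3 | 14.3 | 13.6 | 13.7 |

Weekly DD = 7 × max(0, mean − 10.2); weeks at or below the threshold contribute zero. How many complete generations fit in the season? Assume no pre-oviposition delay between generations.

Weekly DD (7 × max(0, T̄ − 10.2)): 96.6, 51.8, 112.0, 38.5, 0.0, 71.4, 98.0, 30.1, 14.0, 37.1, 55.3, 94.5, 116.9, 30.1, 45.5, 63.7, 28.7, 23.8, 24.5.
Season total = 1032.5 DD.
Complete generations = ⌊1032.5 / 364⌋ = 2.

2 generations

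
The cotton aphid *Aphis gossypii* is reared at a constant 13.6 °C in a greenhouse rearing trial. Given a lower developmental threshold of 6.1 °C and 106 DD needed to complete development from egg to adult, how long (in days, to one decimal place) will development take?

Daily accumulation = 13.6 − 6.1 = 7.5 DD/day.
Duration = 106 / 7.5 = 14.133 ≈ 14.1 days.

14.1 days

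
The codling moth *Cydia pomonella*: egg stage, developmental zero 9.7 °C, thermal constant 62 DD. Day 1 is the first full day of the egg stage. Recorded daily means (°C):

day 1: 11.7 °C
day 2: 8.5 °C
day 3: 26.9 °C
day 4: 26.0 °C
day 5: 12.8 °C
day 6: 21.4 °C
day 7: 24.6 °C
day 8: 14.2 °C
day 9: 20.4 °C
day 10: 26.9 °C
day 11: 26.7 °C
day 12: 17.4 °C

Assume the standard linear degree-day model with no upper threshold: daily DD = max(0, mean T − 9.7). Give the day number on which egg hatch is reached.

Daily DD above 9.7 °C: 2.0, 0.0, 17.2, 16.3, 3.1, 11.7, 14.9, 4.5, 10.7, 17.2, 17.0, 7.7.
Cumulative: 2.0, 2.0, 19.2, 35.5, 38.6, 50.3, 65.2, 69.7, 80.4, 97.6, 114.6, 122.3.
The total first reaches 62 DD on day 7.

day 7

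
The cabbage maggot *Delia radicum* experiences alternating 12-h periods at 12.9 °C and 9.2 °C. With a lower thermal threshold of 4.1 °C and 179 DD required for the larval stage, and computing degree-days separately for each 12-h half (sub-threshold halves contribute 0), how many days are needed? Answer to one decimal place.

25.8 days

Day half: max(0, 12.9 − 4.1) × 0.5 = 8.8 × 0.5 = 4.40 DD.
Night half: max(0, 9.2 − 4.1) × 0.5 = 5.1 × 0.5 = 2.55 DD.
Per 24 h: 6.95 DD/day.
Duration = 179 / 6.95 = 25.755 ≈ 25.8 days.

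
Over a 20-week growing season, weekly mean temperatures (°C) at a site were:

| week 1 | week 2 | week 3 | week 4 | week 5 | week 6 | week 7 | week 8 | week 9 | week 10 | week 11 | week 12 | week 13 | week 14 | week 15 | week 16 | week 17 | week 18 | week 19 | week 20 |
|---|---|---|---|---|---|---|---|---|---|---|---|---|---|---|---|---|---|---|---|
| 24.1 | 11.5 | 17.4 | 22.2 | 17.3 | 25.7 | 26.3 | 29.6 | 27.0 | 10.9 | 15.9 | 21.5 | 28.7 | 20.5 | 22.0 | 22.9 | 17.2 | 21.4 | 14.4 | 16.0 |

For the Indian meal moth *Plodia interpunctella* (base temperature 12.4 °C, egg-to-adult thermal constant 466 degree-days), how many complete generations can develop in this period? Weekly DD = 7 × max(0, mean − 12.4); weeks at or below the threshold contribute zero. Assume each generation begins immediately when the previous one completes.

Weekly DD (7 × max(0, T̄ − 12.4)): 81.9, 0.0, 35.0, 68.6, 34.3, 93.1, 97.3, 120.4, 102.2, 0.0, 24.5, 63.7, 114.1, 56.7, 67.2, 73.5, 33.6, 63.0, 14.0, 25.2.
Season total = 1168.3 DD.
Complete generations = ⌊1168.3 / 466⌋ = 2.

2 generations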